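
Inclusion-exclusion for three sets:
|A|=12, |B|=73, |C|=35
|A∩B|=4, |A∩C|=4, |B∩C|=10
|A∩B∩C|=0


|A∪B∪C| = |A|+|B|+|C| - |A∩B|-|A∩C|-|B∩C| + |A∩B∩C|
= 12+73+35 - 4-4-10 + 0
= 120 - 18 + 0
= 102

|A ∪ B ∪ C| = 102


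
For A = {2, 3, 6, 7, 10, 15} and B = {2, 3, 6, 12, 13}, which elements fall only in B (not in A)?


A = {2, 3, 6, 7, 10, 15}
B = {2, 3, 6, 12, 13}
Region: only in B (not in A)
Elements: {12, 13}

Elements only in B (not in A): {12, 13}


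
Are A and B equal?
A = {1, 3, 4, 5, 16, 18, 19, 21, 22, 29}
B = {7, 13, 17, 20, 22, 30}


Two sets are equal iff they have exactly the same elements.
A = {1, 3, 4, 5, 16, 18, 19, 21, 22, 29}
B = {7, 13, 17, 20, 22, 30}
Differences: {1, 3, 4, 5, 7, 13, 16, 17, 18, 19, 20, 21, 29, 30}
A ≠ B

No, A ≠ B


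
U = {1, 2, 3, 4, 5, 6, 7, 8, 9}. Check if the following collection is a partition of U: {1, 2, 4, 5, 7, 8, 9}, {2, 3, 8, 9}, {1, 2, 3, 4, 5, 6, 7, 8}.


A partition requires: (1) non-empty parts, (2) pairwise disjoint, (3) union = U
Parts: {1, 2, 4, 5, 7, 8, 9}, {2, 3, 8, 9}, {1, 2, 3, 4, 5, 6, 7, 8}
Union of parts: {1, 2, 3, 4, 5, 6, 7, 8, 9}
U = {1, 2, 3, 4, 5, 6, 7, 8, 9}
All non-empty? True
Pairwise disjoint? False
Covers U? True

No, not a valid partition


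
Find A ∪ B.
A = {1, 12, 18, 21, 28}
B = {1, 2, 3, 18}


A ∪ B = all elements in A or B (or both)
A = {1, 12, 18, 21, 28}
B = {1, 2, 3, 18}
A ∪ B = {1, 2, 3, 12, 18, 21, 28}

A ∪ B = {1, 2, 3, 12, 18, 21, 28}


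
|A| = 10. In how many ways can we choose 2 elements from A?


C(n,k) = n! / (k!(n-k)!)
C(10,2) = 10! / (2!8!)
= 45

C(10,2) = 45


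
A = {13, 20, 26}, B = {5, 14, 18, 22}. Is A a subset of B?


A ⊆ B means every element of A is in B.
Elements in A not in B: {13, 20, 26}
So A ⊄ B.

No, A ⊄ B


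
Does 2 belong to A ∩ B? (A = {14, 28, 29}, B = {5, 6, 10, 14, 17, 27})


A = {14, 28, 29}, B = {5, 6, 10, 14, 17, 27}
A ∩ B = elements in both A and B
A ∩ B = {14}
Checking if 2 ∈ A ∩ B
2 is not in A ∩ B → False

2 ∉ A ∩ B


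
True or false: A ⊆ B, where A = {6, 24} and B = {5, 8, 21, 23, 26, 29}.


A ⊆ B means every element of A is in B.
Elements in A not in B: {6, 24}
So A ⊄ B.

No, A ⊄ B


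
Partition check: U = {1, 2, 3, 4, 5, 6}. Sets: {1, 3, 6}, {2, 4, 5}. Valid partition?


A partition requires: (1) non-empty parts, (2) pairwise disjoint, (3) union = U
Parts: {1, 3, 6}, {2, 4, 5}
Union of parts: {1, 2, 3, 4, 5, 6}
U = {1, 2, 3, 4, 5, 6}
All non-empty? True
Pairwise disjoint? True
Covers U? True

Yes, valid partition


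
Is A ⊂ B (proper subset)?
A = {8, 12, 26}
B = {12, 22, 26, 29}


A ⊂ B requires: A ⊆ B AND A ≠ B.
A ⊆ B? No
A ⊄ B, so A is not a proper subset.

No, A is not a proper subset of B


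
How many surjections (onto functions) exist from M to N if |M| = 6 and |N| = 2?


n = |M| = 6, k = |N| = 2. Surjections via inclusion-exclusion:
S(n,k) = Σ(-1)^i × C(k,i) × (k-i)^n, i=0 to k
i=0: (-1)^0×C(2,0)×2^6 = 64
i=1: (-1)^1×C(2,1)×1^6 = -2
i=2: (-1)^2×C(2,2)×0^6 = 0
Total = 62

Number of surjections = 62


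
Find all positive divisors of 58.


Checking each candidate:
Condition: positive divisors of 58
Result = {1, 2, 29, 58}

{1, 2, 29, 58}


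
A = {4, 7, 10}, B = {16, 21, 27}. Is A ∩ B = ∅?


Disjoint means A ∩ B = ∅.
A ∩ B = ∅
A ∩ B = ∅, so A and B are disjoint.

Yes, A and B are disjoint


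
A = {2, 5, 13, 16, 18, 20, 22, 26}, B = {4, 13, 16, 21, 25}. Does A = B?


Two sets are equal iff they have exactly the same elements.
A = {2, 5, 13, 16, 18, 20, 22, 26}
B = {4, 13, 16, 21, 25}
Differences: {2, 4, 5, 18, 20, 21, 22, 25, 26}
A ≠ B

No, A ≠ B


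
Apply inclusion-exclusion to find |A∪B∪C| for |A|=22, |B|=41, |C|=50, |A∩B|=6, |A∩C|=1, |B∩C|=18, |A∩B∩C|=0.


|A∪B∪C| = |A|+|B|+|C| - |A∩B|-|A∩C|-|B∩C| + |A∩B∩C|
= 22+41+50 - 6-1-18 + 0
= 113 - 25 + 0
= 88

|A ∪ B ∪ C| = 88


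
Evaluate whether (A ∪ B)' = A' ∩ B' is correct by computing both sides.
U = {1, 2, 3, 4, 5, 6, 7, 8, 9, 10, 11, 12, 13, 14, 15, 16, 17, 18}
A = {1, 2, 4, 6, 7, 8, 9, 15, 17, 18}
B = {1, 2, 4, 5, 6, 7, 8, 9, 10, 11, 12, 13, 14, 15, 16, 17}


LHS: A ∪ B = {1, 2, 4, 5, 6, 7, 8, 9, 10, 11, 12, 13, 14, 15, 16, 17, 18}
(A ∪ B)' = U \ (A ∪ B) = {3}
A' = {3, 5, 10, 11, 12, 13, 14, 16}, B' = {3, 18}
Claimed RHS: A' ∩ B' = {3}
Identity is VALID: LHS = RHS = {3} ✓

Identity is valid. (A ∪ B)' = A' ∩ B' = {3}


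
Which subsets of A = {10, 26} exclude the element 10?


A subset of A that omits 10 is a subset of A \ {10}, so there are 2^(n-1) = 2^1 = 2 of them.
Subsets excluding 10: ∅, {26}

Subsets excluding 10 (2 total): ∅, {26}


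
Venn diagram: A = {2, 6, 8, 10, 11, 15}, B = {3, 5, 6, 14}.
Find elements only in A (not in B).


A = {2, 6, 8, 10, 11, 15}
B = {3, 5, 6, 14}
Region: only in A (not in B)
Elements: {2, 8, 10, 11, 15}

Elements only in A (not in B): {2, 8, 10, 11, 15}


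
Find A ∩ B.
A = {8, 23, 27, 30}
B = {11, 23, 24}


A ∩ B = elements in both A and B
A = {8, 23, 27, 30}
B = {11, 23, 24}
A ∩ B = {23}

A ∩ B = {23}


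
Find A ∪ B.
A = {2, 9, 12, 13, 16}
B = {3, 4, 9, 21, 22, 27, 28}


A ∪ B = all elements in A or B (or both)
A = {2, 9, 12, 13, 16}
B = {3, 4, 9, 21, 22, 27, 28}
A ∪ B = {2, 3, 4, 9, 12, 13, 16, 21, 22, 27, 28}

A ∪ B = {2, 3, 4, 9, 12, 13, 16, 21, 22, 27, 28}


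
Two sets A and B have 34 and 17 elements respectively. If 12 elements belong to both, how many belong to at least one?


|A ∪ B| = |A| + |B| - |A ∩ B|
= 34 + 17 - 12
= 39

|A ∪ B| = 39


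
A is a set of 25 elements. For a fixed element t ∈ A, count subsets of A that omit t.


Subsets of A avoiding t are subsets of A \ {t}, which has 24 elements.
Count = 2^(n-1) = 2^24
= 16777216

Number of subsets avoiding t = 16777216


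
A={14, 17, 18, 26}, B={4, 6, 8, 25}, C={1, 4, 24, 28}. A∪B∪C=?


A ∪ B = {4, 6, 8, 14, 17, 18, 25, 26}
(A ∪ B) ∪ C = {1, 4, 6, 8, 14, 17, 18, 24, 25, 26, 28}

A ∪ B ∪ C = {1, 4, 6, 8, 14, 17, 18, 24, 25, 26, 28}


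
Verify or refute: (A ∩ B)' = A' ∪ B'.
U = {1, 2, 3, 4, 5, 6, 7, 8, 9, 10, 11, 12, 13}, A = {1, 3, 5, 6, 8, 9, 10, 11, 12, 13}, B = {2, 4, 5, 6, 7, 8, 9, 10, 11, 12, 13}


LHS: A ∩ B = {5, 6, 8, 9, 10, 11, 12, 13}
(A ∩ B)' = U \ (A ∩ B) = {1, 2, 3, 4, 7}
A' = {2, 4, 7}, B' = {1, 3}
Claimed RHS: A' ∪ B' = {1, 2, 3, 4, 7}
Identity is VALID: LHS = RHS = {1, 2, 3, 4, 7} ✓

Identity is valid. (A ∩ B)' = A' ∪ B' = {1, 2, 3, 4, 7}


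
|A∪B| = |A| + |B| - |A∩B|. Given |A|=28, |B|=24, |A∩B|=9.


|A ∪ B| = |A| + |B| - |A ∩ B|
= 28 + 24 - 9
= 43

|A ∪ B| = 43


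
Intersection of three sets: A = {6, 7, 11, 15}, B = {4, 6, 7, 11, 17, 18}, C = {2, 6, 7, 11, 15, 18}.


A ∩ B = {6, 7, 11}
(A ∩ B) ∩ C = {6, 7, 11}

A ∩ B ∩ C = {6, 7, 11}


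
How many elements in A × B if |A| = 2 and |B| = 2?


|A × B| = |A| × |B|
= 2 × 2
= 4

|A × B| = 4


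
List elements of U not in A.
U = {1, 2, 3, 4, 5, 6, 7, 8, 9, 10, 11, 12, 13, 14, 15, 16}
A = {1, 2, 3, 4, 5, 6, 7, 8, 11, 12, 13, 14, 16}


Aᶜ = U \ A = elements in U but not in A
U = {1, 2, 3, 4, 5, 6, 7, 8, 9, 10, 11, 12, 13, 14, 15, 16}
A = {1, 2, 3, 4, 5, 6, 7, 8, 11, 12, 13, 14, 16}
Aᶜ = {9, 10, 15}

Aᶜ = {9, 10, 15}


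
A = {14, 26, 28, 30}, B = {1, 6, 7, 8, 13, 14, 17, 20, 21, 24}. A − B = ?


A \ B = elements in A but not in B
A = {14, 26, 28, 30}
B = {1, 6, 7, 8, 13, 14, 17, 20, 21, 24}
Remove from A any elements in B
A \ B = {26, 28, 30}

A \ B = {26, 28, 30}


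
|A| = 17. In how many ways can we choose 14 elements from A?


C(n,k) = n! / (k!(n-k)!)
C(17,14) = 17! / (14!3!)
= 680

C(17,14) = 680


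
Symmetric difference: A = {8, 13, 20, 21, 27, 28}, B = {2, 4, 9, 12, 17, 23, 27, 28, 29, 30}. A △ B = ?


A △ B = (A \ B) ∪ (B \ A) = elements in exactly one of A or B
A \ B = {8, 13, 20, 21}
B \ A = {2, 4, 9, 12, 17, 23, 29, 30}
A △ B = {2, 4, 8, 9, 12, 13, 17, 20, 21, 23, 29, 30}

A △ B = {2, 4, 8, 9, 12, 13, 17, 20, 21, 23, 29, 30}


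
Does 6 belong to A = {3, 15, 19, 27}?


A = {3, 15, 19, 27}
Checking if 6 is in A
6 is not in A → False

6 ∉ A


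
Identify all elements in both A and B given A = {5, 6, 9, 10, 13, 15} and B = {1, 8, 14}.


A = {5, 6, 9, 10, 13, 15}
B = {1, 8, 14}
Region: in both A and B
Elements: ∅

Elements in both A and B: ∅


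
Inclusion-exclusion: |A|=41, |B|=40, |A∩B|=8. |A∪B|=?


|A ∪ B| = |A| + |B| - |A ∩ B|
= 41 + 40 - 8
= 73

|A ∪ B| = 73


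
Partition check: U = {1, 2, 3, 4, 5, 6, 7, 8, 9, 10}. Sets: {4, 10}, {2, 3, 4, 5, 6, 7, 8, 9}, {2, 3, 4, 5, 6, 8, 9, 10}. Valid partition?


A partition requires: (1) non-empty parts, (2) pairwise disjoint, (3) union = U
Parts: {4, 10}, {2, 3, 4, 5, 6, 7, 8, 9}, {2, 3, 4, 5, 6, 8, 9, 10}
Union of parts: {2, 3, 4, 5, 6, 7, 8, 9, 10}
U = {1, 2, 3, 4, 5, 6, 7, 8, 9, 10}
All non-empty? True
Pairwise disjoint? False
Covers U? False

No, not a valid partition


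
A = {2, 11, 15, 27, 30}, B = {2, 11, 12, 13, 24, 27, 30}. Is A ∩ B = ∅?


Disjoint means A ∩ B = ∅.
A ∩ B = {2, 11, 27, 30}
A ∩ B ≠ ∅, so A and B are NOT disjoint.

No, A and B are not disjoint (A ∩ B = {2, 11, 27, 30})


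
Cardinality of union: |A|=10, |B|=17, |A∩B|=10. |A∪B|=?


|A ∪ B| = |A| + |B| - |A ∩ B|
= 10 + 17 - 10
= 17

|A ∪ B| = 17


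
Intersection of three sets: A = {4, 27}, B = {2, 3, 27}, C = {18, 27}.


A ∩ B = {27}
(A ∩ B) ∩ C = {27}

A ∩ B ∩ C = {27}


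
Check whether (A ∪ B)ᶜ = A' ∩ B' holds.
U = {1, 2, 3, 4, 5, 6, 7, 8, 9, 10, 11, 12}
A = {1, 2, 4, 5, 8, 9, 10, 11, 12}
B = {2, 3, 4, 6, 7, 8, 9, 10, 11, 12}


LHS: A ∪ B = {1, 2, 3, 4, 5, 6, 7, 8, 9, 10, 11, 12}
(A ∪ B)' = U \ (A ∪ B) = ∅
A' = {3, 6, 7}, B' = {1, 5}
Claimed RHS: A' ∩ B' = ∅
Identity is VALID: LHS = RHS = ∅ ✓

Identity is valid. (A ∪ B)' = A' ∩ B' = ∅


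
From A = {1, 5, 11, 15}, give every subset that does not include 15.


A subset of A that omits 15 is a subset of A \ {15}, so there are 2^(n-1) = 2^3 = 8 of them.
Subsets excluding 15: ∅, {1}, {5}, {11}, {1, 5}, {1, 11}, {5, 11}, {1, 5, 11}

Subsets excluding 15 (8 total): ∅, {1}, {5}, {11}, {1, 5}, {1, 11}, {5, 11}, {1, 5, 11}


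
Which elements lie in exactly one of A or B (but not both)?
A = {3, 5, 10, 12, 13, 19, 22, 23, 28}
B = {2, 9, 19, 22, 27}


A △ B = (A \ B) ∪ (B \ A) = elements in exactly one of A or B
A \ B = {3, 5, 10, 12, 13, 23, 28}
B \ A = {2, 9, 27}
A △ B = {2, 3, 5, 9, 10, 12, 13, 23, 27, 28}

A △ B = {2, 3, 5, 9, 10, 12, 13, 23, 27, 28}


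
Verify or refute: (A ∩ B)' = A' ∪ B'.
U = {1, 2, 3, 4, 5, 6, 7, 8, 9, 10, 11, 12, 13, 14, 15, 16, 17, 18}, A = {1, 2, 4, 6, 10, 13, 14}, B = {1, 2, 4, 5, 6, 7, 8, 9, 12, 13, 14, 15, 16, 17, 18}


LHS: A ∩ B = {1, 2, 4, 6, 13, 14}
(A ∩ B)' = U \ (A ∩ B) = {3, 5, 7, 8, 9, 10, 11, 12, 15, 16, 17, 18}
A' = {3, 5, 7, 8, 9, 11, 12, 15, 16, 17, 18}, B' = {3, 10, 11}
Claimed RHS: A' ∪ B' = {3, 5, 7, 8, 9, 10, 11, 12, 15, 16, 17, 18}
Identity is VALID: LHS = RHS = {3, 5, 7, 8, 9, 10, 11, 12, 15, 16, 17, 18} ✓

Identity is valid. (A ∩ B)' = A' ∪ B' = {3, 5, 7, 8, 9, 10, 11, 12, 15, 16, 17, 18}


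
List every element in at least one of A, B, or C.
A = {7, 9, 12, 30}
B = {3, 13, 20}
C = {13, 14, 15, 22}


A ∪ B = {3, 7, 9, 12, 13, 20, 30}
(A ∪ B) ∪ C = {3, 7, 9, 12, 13, 14, 15, 20, 22, 30}

A ∪ B ∪ C = {3, 7, 9, 12, 13, 14, 15, 20, 22, 30}


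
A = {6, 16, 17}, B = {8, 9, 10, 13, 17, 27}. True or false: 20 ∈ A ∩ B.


A = {6, 16, 17}, B = {8, 9, 10, 13, 17, 27}
A ∩ B = elements in both A and B
A ∩ B = {17}
Checking if 20 ∈ A ∩ B
20 is not in A ∩ B → False

20 ∉ A ∩ B


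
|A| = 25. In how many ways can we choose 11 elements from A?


C(n,k) = n! / (k!(n-k)!)
C(25,11) = 25! / (11!14!)
= 4457400

C(25,11) = 4457400


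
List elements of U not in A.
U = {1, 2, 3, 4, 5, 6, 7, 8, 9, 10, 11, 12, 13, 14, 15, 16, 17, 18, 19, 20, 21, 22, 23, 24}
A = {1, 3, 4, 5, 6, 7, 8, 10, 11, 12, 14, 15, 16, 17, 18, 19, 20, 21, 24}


Aᶜ = U \ A = elements in U but not in A
U = {1, 2, 3, 4, 5, 6, 7, 8, 9, 10, 11, 12, 13, 14, 15, 16, 17, 18, 19, 20, 21, 22, 23, 24}
A = {1, 3, 4, 5, 6, 7, 8, 10, 11, 12, 14, 15, 16, 17, 18, 19, 20, 21, 24}
Aᶜ = {2, 9, 13, 22, 23}

Aᶜ = {2, 9, 13, 22, 23}


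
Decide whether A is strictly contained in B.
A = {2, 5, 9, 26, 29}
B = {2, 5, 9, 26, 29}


A ⊂ B requires: A ⊆ B AND A ≠ B.
A ⊆ B? Yes
A = B? Yes
A = B, so A is not a PROPER subset.

No, A is not a proper subset of B


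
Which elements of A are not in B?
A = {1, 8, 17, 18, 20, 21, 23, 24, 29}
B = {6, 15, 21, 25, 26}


A \ B = elements in A but not in B
A = {1, 8, 17, 18, 20, 21, 23, 24, 29}
B = {6, 15, 21, 25, 26}
Remove from A any elements in B
A \ B = {1, 8, 17, 18, 20, 23, 24, 29}

A \ B = {1, 8, 17, 18, 20, 23, 24, 29}


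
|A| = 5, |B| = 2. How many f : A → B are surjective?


n = |A| = 5, k = |B| = 2. Surjections via inclusion-exclusion:
S(n,k) = Σ(-1)^i × C(k,i) × (k-i)^n, i=0 to k
i=0: (-1)^0×C(2,0)×2^5 = 32
i=1: (-1)^1×C(2,1)×1^5 = -2
i=2: (-1)^2×C(2,2)×0^5 = 0
Total = 30

Number of surjections = 30


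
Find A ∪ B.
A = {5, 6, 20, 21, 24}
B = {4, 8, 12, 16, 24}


A ∪ B = all elements in A or B (or both)
A = {5, 6, 20, 21, 24}
B = {4, 8, 12, 16, 24}
A ∪ B = {4, 5, 6, 8, 12, 16, 20, 21, 24}

A ∪ B = {4, 5, 6, 8, 12, 16, 20, 21, 24}


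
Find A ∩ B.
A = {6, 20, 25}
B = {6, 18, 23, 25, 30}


A ∩ B = elements in both A and B
A = {6, 20, 25}
B = {6, 18, 23, 25, 30}
A ∩ B = {6, 25}

A ∩ B = {6, 25}


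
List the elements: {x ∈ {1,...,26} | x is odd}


Checking each candidate:
Condition: odd numbers in {1,...,26}
Result = {1, 3, 5, 7, 9, 11, 13, 15, 17, 19, 21, 23, 25}

{1, 3, 5, 7, 9, 11, 13, 15, 17, 19, 21, 23, 25}


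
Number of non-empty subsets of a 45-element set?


Total subsets = 2^n = 2^45 = 35184372088832
Non-empty subsets exclude the empty set: 2^n - 1
= 35184372088832 - 1
= 35184372088831

Number of non-empty subsets = 35184372088831


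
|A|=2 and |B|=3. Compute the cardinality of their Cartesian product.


|A × B| = |A| × |B|
= 2 × 3
= 6

|A × B| = 6


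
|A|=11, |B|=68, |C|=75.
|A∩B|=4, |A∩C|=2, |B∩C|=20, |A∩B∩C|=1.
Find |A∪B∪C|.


|A∪B∪C| = |A|+|B|+|C| - |A∩B|-|A∩C|-|B∩C| + |A∩B∩C|
= 11+68+75 - 4-2-20 + 1
= 154 - 26 + 1
= 129

|A ∪ B ∪ C| = 129


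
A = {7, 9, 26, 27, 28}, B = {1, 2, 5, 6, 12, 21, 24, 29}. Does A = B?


Two sets are equal iff they have exactly the same elements.
A = {7, 9, 26, 27, 28}
B = {1, 2, 5, 6, 12, 21, 24, 29}
Differences: {1, 2, 5, 6, 7, 9, 12, 21, 24, 26, 27, 28, 29}
A ≠ B

No, A ≠ B


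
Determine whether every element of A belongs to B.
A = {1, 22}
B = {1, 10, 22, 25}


A ⊆ B means every element of A is in B.
All elements of A are in B.
So A ⊆ B.

Yes, A ⊆ B


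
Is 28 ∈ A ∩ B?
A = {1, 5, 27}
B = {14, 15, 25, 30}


A = {1, 5, 27}, B = {14, 15, 25, 30}
A ∩ B = elements in both A and B
A ∩ B = ∅
Checking if 28 ∈ A ∩ B
28 is not in A ∩ B → False

28 ∉ A ∩ B


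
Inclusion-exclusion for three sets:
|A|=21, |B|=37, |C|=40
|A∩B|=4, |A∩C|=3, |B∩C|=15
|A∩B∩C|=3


|A∪B∪C| = |A|+|B|+|C| - |A∩B|-|A∩C|-|B∩C| + |A∩B∩C|
= 21+37+40 - 4-3-15 + 3
= 98 - 22 + 3
= 79

|A ∪ B ∪ C| = 79


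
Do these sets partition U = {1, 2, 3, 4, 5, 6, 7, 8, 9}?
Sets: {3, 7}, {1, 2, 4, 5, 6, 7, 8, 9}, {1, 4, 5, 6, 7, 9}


A partition requires: (1) non-empty parts, (2) pairwise disjoint, (3) union = U
Parts: {3, 7}, {1, 2, 4, 5, 6, 7, 8, 9}, {1, 4, 5, 6, 7, 9}
Union of parts: {1, 2, 3, 4, 5, 6, 7, 8, 9}
U = {1, 2, 3, 4, 5, 6, 7, 8, 9}
All non-empty? True
Pairwise disjoint? False
Covers U? True

No, not a valid partition


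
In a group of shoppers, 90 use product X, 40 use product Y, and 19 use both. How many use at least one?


|A ∪ B| = |A| + |B| - |A ∩ B|
= 90 + 40 - 19
= 111

|A ∪ B| = 111


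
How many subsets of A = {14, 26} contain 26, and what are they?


A subset of A contains 26 iff the remaining 1 elements form any subset of A \ {26}.
Count: 2^(n-1) = 2^1 = 2
Subsets containing 26: {26}, {14, 26}

Subsets containing 26 (2 total): {26}, {14, 26}


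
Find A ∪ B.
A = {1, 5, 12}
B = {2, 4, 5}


A ∪ B = all elements in A or B (or both)
A = {1, 5, 12}
B = {2, 4, 5}
A ∪ B = {1, 2, 4, 5, 12}

A ∪ B = {1, 2, 4, 5, 12}


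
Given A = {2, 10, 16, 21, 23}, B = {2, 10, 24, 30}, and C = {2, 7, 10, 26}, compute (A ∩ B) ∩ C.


A ∩ B = {2, 10}
(A ∩ B) ∩ C = {2, 10}

A ∩ B ∩ C = {2, 10}


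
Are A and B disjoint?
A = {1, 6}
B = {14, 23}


Disjoint means A ∩ B = ∅.
A ∩ B = ∅
A ∩ B = ∅, so A and B are disjoint.

Yes, A and B are disjoint


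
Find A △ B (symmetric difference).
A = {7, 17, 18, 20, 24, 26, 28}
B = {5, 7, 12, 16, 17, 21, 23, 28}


A △ B = (A \ B) ∪ (B \ A) = elements in exactly one of A or B
A \ B = {18, 20, 24, 26}
B \ A = {5, 12, 16, 21, 23}
A △ B = {5, 12, 16, 18, 20, 21, 23, 24, 26}

A △ B = {5, 12, 16, 18, 20, 21, 23, 24, 26}


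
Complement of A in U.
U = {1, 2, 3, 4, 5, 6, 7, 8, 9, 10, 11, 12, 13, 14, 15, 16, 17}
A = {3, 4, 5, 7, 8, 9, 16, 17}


Aᶜ = U \ A = elements in U but not in A
U = {1, 2, 3, 4, 5, 6, 7, 8, 9, 10, 11, 12, 13, 14, 15, 16, 17}
A = {3, 4, 5, 7, 8, 9, 16, 17}
Aᶜ = {1, 2, 6, 10, 11, 12, 13, 14, 15}

Aᶜ = {1, 2, 6, 10, 11, 12, 13, 14, 15}


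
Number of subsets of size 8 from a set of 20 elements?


C(n,k) = n! / (k!(n-k)!)
C(20,8) = 20! / (8!12!)
= 125970

C(20,8) = 125970


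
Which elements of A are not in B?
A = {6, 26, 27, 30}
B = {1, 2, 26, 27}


A \ B = elements in A but not in B
A = {6, 26, 27, 30}
B = {1, 2, 26, 27}
Remove from A any elements in B
A \ B = {6, 30}

A \ B = {6, 30}


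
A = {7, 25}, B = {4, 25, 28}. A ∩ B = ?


A ∩ B = elements in both A and B
A = {7, 25}
B = {4, 25, 28}
A ∩ B = {25}

A ∩ B = {25}


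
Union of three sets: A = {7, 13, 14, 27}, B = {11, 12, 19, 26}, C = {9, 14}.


A ∪ B = {7, 11, 12, 13, 14, 19, 26, 27}
(A ∪ B) ∪ C = {7, 9, 11, 12, 13, 14, 19, 26, 27}

A ∪ B ∪ C = {7, 9, 11, 12, 13, 14, 19, 26, 27}


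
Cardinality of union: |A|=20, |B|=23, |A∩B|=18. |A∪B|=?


|A ∪ B| = |A| + |B| - |A ∩ B|
= 20 + 23 - 18
= 25

|A ∪ B| = 25


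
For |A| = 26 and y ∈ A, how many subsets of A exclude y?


Subsets of A avoiding y are subsets of A \ {y}, which has 25 elements.
Count = 2^(n-1) = 2^25
= 33554432

Number of subsets avoiding y = 33554432


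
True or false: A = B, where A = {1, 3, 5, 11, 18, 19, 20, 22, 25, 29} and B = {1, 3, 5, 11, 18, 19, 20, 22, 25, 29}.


Two sets are equal iff they have exactly the same elements.
A = {1, 3, 5, 11, 18, 19, 20, 22, 25, 29}
B = {1, 3, 5, 11, 18, 19, 20, 22, 25, 29}
Same elements → A = B

Yes, A = B


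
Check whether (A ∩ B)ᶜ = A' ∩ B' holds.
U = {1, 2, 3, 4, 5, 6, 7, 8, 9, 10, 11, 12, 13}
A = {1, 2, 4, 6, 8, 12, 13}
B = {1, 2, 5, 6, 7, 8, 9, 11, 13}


LHS: A ∩ B = {1, 2, 6, 8, 13}
(A ∩ B)' = U \ (A ∩ B) = {3, 4, 5, 7, 9, 10, 11, 12}
A' = {3, 5, 7, 9, 10, 11}, B' = {3, 4, 10, 12}
Claimed RHS: A' ∩ B' = {3, 10}
Identity is INVALID: LHS = {3, 4, 5, 7, 9, 10, 11, 12} but the RHS claimed here equals {3, 10}. The correct form is (A ∩ B)' = A' ∪ B'.

Identity is invalid: (A ∩ B)' = {3, 4, 5, 7, 9, 10, 11, 12} but A' ∩ B' = {3, 10}. The correct De Morgan law is (A ∩ B)' = A' ∪ B'.


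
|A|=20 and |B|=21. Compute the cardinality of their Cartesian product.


|A × B| = |A| × |B|
= 20 × 21
= 420

|A × B| = 420


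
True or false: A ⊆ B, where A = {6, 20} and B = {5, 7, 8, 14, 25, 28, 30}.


A ⊆ B means every element of A is in B.
Elements in A not in B: {6, 20}
So A ⊄ B.

No, A ⊄ B


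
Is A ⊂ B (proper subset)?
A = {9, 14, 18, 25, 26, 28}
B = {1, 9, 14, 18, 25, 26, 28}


A ⊂ B requires: A ⊆ B AND A ≠ B.
A ⊆ B? Yes
A = B? No
A ⊂ B: Yes (A is a proper subset of B)

Yes, A ⊂ B


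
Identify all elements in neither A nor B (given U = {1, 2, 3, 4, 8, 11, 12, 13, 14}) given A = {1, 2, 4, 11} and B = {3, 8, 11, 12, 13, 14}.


A = {1, 2, 4, 11}
B = {3, 8, 11, 12, 13, 14}
Region: in neither A nor B (given U = {1, 2, 3, 4, 8, 11, 12, 13, 14})
Elements: ∅

Elements in neither A nor B (given U = {1, 2, 3, 4, 8, 11, 12, 13, 14}): ∅


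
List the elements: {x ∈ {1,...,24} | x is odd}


Checking each candidate:
Condition: odd numbers in {1,...,24}
Result = {1, 3, 5, 7, 9, 11, 13, 15, 17, 19, 21, 23}

{1, 3, 5, 7, 9, 11, 13, 15, 17, 19, 21, 23}


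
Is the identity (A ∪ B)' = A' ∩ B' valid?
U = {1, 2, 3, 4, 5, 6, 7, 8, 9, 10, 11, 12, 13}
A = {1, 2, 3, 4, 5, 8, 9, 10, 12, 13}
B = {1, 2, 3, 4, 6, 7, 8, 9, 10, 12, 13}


LHS: A ∪ B = {1, 2, 3, 4, 5, 6, 7, 8, 9, 10, 12, 13}
(A ∪ B)' = U \ (A ∪ B) = {11}
A' = {6, 7, 11}, B' = {5, 11}
Claimed RHS: A' ∩ B' = {11}
Identity is VALID: LHS = RHS = {11} ✓

Identity is valid. (A ∪ B)' = A' ∩ B' = {11}


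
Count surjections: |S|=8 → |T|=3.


n = |S| = 8, k = |T| = 3. Surjections via inclusion-exclusion:
S(n,k) = Σ(-1)^i × C(k,i) × (k-i)^n, i=0 to k
i=0: (-1)^0×C(3,0)×3^8 = 6561
i=1: (-1)^1×C(3,1)×2^8 = -768
i=2: (-1)^2×C(3,2)×1^8 = 3
i=3: (-1)^3×C(3,3)×0^8 = 0
Total = 5796

Number of surjections = 5796


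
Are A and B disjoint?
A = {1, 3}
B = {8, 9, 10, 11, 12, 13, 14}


Disjoint means A ∩ B = ∅.
A ∩ B = ∅
A ∩ B = ∅, so A and B are disjoint.

Yes, A and B are disjoint


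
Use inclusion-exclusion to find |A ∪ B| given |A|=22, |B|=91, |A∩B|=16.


|A ∪ B| = |A| + |B| - |A ∩ B|
= 22 + 91 - 16
= 97

|A ∪ B| = 97


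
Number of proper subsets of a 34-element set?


Total subsets = 2^n = 2^34 = 17179869184
Proper subsets exclude the set itself: 2^n - 1
= 17179869184 - 1
= 17179869183

Number of proper subsets = 17179869183


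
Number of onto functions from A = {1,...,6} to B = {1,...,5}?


n = |A| = 6, k = |B| = 5. Surjections via inclusion-exclusion:
S(n,k) = Σ(-1)^i × C(k,i) × (k-i)^n, i=0 to k
i=0: (-1)^0×C(5,0)×5^6 = 15625
i=1: (-1)^1×C(5,1)×4^6 = -20480
i=2: (-1)^2×C(5,2)×3^6 = 7290
i=3: (-1)^3×C(5,3)×2^6 = -640
i=4: (-1)^4×C(5,4)×1^6 = 5
i=5: (-1)^5×C(5,5)×0^6 = 0
Total = 1800

Number of surjections = 1800


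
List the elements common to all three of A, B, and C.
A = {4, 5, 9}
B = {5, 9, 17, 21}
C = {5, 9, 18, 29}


A ∩ B = {5, 9}
(A ∩ B) ∩ C = {5, 9}

A ∩ B ∩ C = {5, 9}


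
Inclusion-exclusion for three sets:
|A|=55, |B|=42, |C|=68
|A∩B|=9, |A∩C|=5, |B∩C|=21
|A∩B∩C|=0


|A∪B∪C| = |A|+|B|+|C| - |A∩B|-|A∩C|-|B∩C| + |A∩B∩C|
= 55+42+68 - 9-5-21 + 0
= 165 - 35 + 0
= 130

|A ∪ B ∪ C| = 130


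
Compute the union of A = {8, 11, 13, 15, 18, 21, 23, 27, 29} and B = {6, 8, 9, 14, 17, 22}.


A ∪ B = all elements in A or B (or both)
A = {8, 11, 13, 15, 18, 21, 23, 27, 29}
B = {6, 8, 9, 14, 17, 22}
A ∪ B = {6, 8, 9, 11, 13, 14, 15, 17, 18, 21, 22, 23, 27, 29}

A ∪ B = {6, 8, 9, 11, 13, 14, 15, 17, 18, 21, 22, 23, 27, 29}


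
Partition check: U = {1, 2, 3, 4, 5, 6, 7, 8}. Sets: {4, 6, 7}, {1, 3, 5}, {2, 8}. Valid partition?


A partition requires: (1) non-empty parts, (2) pairwise disjoint, (3) union = U
Parts: {4, 6, 7}, {1, 3, 5}, {2, 8}
Union of parts: {1, 2, 3, 4, 5, 6, 7, 8}
U = {1, 2, 3, 4, 5, 6, 7, 8}
All non-empty? True
Pairwise disjoint? True
Covers U? True

Yes, valid partition


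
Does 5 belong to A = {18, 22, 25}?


A = {18, 22, 25}
Checking if 5 is in A
5 is not in A → False

5 ∉ A


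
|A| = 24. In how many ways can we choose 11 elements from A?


C(n,k) = n! / (k!(n-k)!)
C(24,11) = 24! / (11!13!)
= 2496144

C(24,11) = 2496144


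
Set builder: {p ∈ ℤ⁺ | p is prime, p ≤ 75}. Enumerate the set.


Checking each candidate:
Condition: primes ≤ 75
Result = {2, 3, 5, 7, 11, 13, 17, 19, 23, 29, 31, 37, 41, 43, 47, 53, 59, 61, 67, 71, 73}

{2, 3, 5, 7, 11, 13, 17, 19, 23, 29, 31, 37, 41, 43, 47, 53, 59, 61, 67, 71, 73}


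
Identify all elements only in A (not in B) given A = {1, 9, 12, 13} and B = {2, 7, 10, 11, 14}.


A = {1, 9, 12, 13}
B = {2, 7, 10, 11, 14}
Region: only in A (not in B)
Elements: {1, 9, 12, 13}

Elements only in A (not in B): {1, 9, 12, 13}


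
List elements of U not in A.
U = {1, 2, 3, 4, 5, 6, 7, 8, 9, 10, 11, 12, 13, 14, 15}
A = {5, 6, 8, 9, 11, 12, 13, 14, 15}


Aᶜ = U \ A = elements in U but not in A
U = {1, 2, 3, 4, 5, 6, 7, 8, 9, 10, 11, 12, 13, 14, 15}
A = {5, 6, 8, 9, 11, 12, 13, 14, 15}
Aᶜ = {1, 2, 3, 4, 7, 10}

Aᶜ = {1, 2, 3, 4, 7, 10}


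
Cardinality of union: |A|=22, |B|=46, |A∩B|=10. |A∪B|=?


|A ∪ B| = |A| + |B| - |A ∩ B|
= 22 + 46 - 10
= 58

|A ∪ B| = 58


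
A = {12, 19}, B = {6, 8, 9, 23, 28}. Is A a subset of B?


A ⊆ B means every element of A is in B.
Elements in A not in B: {12, 19}
So A ⊄ B.

No, A ⊄ B


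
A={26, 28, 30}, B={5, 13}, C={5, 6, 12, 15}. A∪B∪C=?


A ∪ B = {5, 13, 26, 28, 30}
(A ∪ B) ∪ C = {5, 6, 12, 13, 15, 26, 28, 30}

A ∪ B ∪ C = {5, 6, 12, 13, 15, 26, 28, 30}


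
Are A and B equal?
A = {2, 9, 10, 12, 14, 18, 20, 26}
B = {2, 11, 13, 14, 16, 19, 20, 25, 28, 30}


Two sets are equal iff they have exactly the same elements.
A = {2, 9, 10, 12, 14, 18, 20, 26}
B = {2, 11, 13, 14, 16, 19, 20, 25, 28, 30}
Differences: {9, 10, 11, 12, 13, 16, 18, 19, 25, 26, 28, 30}
A ≠ B

No, A ≠ B


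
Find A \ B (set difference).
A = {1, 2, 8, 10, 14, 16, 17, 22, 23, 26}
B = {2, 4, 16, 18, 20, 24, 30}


A \ B = elements in A but not in B
A = {1, 2, 8, 10, 14, 16, 17, 22, 23, 26}
B = {2, 4, 16, 18, 20, 24, 30}
Remove from A any elements in B
A \ B = {1, 8, 10, 14, 17, 22, 23, 26}

A \ B = {1, 8, 10, 14, 17, 22, 23, 26}


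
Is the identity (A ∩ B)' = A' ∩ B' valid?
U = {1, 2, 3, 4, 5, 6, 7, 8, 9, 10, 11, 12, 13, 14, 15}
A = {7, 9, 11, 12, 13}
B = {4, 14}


LHS: A ∩ B = ∅
(A ∩ B)' = U \ (A ∩ B) = {1, 2, 3, 4, 5, 6, 7, 8, 9, 10, 11, 12, 13, 14, 15}
A' = {1, 2, 3, 4, 5, 6, 8, 10, 14, 15}, B' = {1, 2, 3, 5, 6, 7, 8, 9, 10, 11, 12, 13, 15}
Claimed RHS: A' ∩ B' = {1, 2, 3, 5, 6, 8, 10, 15}
Identity is INVALID: LHS = {1, 2, 3, 4, 5, 6, 7, 8, 9, 10, 11, 12, 13, 14, 15} but the RHS claimed here equals {1, 2, 3, 5, 6, 8, 10, 15}. The correct form is (A ∩ B)' = A' ∪ B'.

Identity is invalid: (A ∩ B)' = {1, 2, 3, 4, 5, 6, 7, 8, 9, 10, 11, 12, 13, 14, 15} but A' ∩ B' = {1, 2, 3, 5, 6, 8, 10, 15}. The correct De Morgan law is (A ∩ B)' = A' ∪ B'.


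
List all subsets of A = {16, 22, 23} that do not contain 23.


A subset of A that omits 23 is a subset of A \ {23}, so there are 2^(n-1) = 2^2 = 4 of them.
Subsets excluding 23: ∅, {16}, {22}, {16, 22}

Subsets excluding 23 (4 total): ∅, {16}, {22}, {16, 22}


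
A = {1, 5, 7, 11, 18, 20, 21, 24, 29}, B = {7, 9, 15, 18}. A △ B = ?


A △ B = (A \ B) ∪ (B \ A) = elements in exactly one of A or B
A \ B = {1, 5, 11, 20, 21, 24, 29}
B \ A = {9, 15}
A △ B = {1, 5, 9, 11, 15, 20, 21, 24, 29}

A △ B = {1, 5, 9, 11, 15, 20, 21, 24, 29}


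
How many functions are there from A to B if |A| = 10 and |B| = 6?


Each of |A| = 10 inputs maps to any of |B| = 6 outputs.
# functions = |B|^|A| = 6^10
= 60466176

Number of functions = 60466176


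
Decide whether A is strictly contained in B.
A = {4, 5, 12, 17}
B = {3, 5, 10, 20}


A ⊂ B requires: A ⊆ B AND A ≠ B.
A ⊆ B? No
A ⊄ B, so A is not a proper subset.

No, A is not a proper subset of B


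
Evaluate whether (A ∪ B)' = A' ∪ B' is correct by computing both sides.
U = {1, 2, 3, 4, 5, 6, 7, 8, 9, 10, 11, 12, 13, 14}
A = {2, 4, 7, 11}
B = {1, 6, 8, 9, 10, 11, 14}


LHS: A ∪ B = {1, 2, 4, 6, 7, 8, 9, 10, 11, 14}
(A ∪ B)' = U \ (A ∪ B) = {3, 5, 12, 13}
A' = {1, 3, 5, 6, 8, 9, 10, 12, 13, 14}, B' = {2, 3, 4, 5, 7, 12, 13}
Claimed RHS: A' ∪ B' = {1, 2, 3, 4, 5, 6, 7, 8, 9, 10, 12, 13, 14}
Identity is INVALID: LHS = {3, 5, 12, 13} but the RHS claimed here equals {1, 2, 3, 4, 5, 6, 7, 8, 9, 10, 12, 13, 14}. The correct form is (A ∪ B)' = A' ∩ B'.

Identity is invalid: (A ∪ B)' = {3, 5, 12, 13} but A' ∪ B' = {1, 2, 3, 4, 5, 6, 7, 8, 9, 10, 12, 13, 14}. The correct De Morgan law is (A ∪ B)' = A' ∩ B'.


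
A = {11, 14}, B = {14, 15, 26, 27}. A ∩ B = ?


A ∩ B = elements in both A and B
A = {11, 14}
B = {14, 15, 26, 27}
A ∩ B = {14}

A ∩ B = {14}


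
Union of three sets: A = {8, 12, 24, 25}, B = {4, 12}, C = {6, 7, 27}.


A ∪ B = {4, 8, 12, 24, 25}
(A ∪ B) ∪ C = {4, 6, 7, 8, 12, 24, 25, 27}

A ∪ B ∪ C = {4, 6, 7, 8, 12, 24, 25, 27}


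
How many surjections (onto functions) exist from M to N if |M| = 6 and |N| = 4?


n = |M| = 6, k = |N| = 4. Surjections via inclusion-exclusion:
S(n,k) = Σ(-1)^i × C(k,i) × (k-i)^n, i=0 to k
i=0: (-1)^0×C(4,0)×4^6 = 4096
i=1: (-1)^1×C(4,1)×3^6 = -2916
i=2: (-1)^2×C(4,2)×2^6 = 384
i=3: (-1)^3×C(4,3)×1^6 = -4
i=4: (-1)^4×C(4,4)×0^6 = 0
Total = 1560

Number of surjections = 1560


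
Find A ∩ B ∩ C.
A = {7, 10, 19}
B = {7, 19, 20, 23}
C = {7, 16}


A ∩ B = {7, 19}
(A ∩ B) ∩ C = {7}

A ∩ B ∩ C = {7}


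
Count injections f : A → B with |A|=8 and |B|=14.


An injection sends each of |A| = 8 inputs to a distinct output in B.
# injections = |B|·(|B|-1)·…·(|B|-|A|+1) = 14! / (14 - 8)!
= 14 × 13 × 12 × 11 × 10 × 9 × 8 × 7
= 121080960

Number of injections = 121080960


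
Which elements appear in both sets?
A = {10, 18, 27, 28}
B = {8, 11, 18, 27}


A ∩ B = elements in both A and B
A = {10, 18, 27, 28}
B = {8, 11, 18, 27}
A ∩ B = {18, 27}

A ∩ B = {18, 27}


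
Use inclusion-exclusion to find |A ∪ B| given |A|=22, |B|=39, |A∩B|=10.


|A ∪ B| = |A| + |B| - |A ∩ B|
= 22 + 39 - 10
= 51

|A ∪ B| = 51


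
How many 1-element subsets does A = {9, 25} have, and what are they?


|A| = 2, so A has C(2,1) = 2 subsets of size 1.
Enumerate by choosing 1 elements from A at a time:
{9}, {25}

1-element subsets (2 total): {9}, {25}


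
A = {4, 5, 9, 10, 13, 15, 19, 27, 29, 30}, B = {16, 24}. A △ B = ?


A △ B = (A \ B) ∪ (B \ A) = elements in exactly one of A or B
A \ B = {4, 5, 9, 10, 13, 15, 19, 27, 29, 30}
B \ A = {16, 24}
A △ B = {4, 5, 9, 10, 13, 15, 16, 19, 24, 27, 29, 30}

A △ B = {4, 5, 9, 10, 13, 15, 16, 19, 24, 27, 29, 30}


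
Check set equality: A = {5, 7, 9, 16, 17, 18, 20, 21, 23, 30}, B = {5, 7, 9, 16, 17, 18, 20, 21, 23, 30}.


Two sets are equal iff they have exactly the same elements.
A = {5, 7, 9, 16, 17, 18, 20, 21, 23, 30}
B = {5, 7, 9, 16, 17, 18, 20, 21, 23, 30}
Same elements → A = B

Yes, A = B


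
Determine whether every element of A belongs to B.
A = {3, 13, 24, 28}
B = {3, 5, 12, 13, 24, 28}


A ⊆ B means every element of A is in B.
All elements of A are in B.
So A ⊆ B.

Yes, A ⊆ B


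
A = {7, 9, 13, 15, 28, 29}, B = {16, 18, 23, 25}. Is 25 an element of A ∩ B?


A = {7, 9, 13, 15, 28, 29}, B = {16, 18, 23, 25}
A ∩ B = elements in both A and B
A ∩ B = ∅
Checking if 25 ∈ A ∩ B
25 is not in A ∩ B → False

25 ∉ A ∩ B


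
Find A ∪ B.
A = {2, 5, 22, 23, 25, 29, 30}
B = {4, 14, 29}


A ∪ B = all elements in A or B (or both)
A = {2, 5, 22, 23, 25, 29, 30}
B = {4, 14, 29}
A ∪ B = {2, 4, 5, 14, 22, 23, 25, 29, 30}

A ∪ B = {2, 4, 5, 14, 22, 23, 25, 29, 30}


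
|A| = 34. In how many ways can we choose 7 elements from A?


C(n,k) = n! / (k!(n-k)!)
C(34,7) = 34! / (7!27!)
= 5379616

C(34,7) = 5379616


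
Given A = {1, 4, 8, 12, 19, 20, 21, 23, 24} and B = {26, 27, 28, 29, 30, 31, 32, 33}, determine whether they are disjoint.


Disjoint means A ∩ B = ∅.
A ∩ B = ∅
A ∩ B = ∅, so A and B are disjoint.

Yes, A and B are disjoint


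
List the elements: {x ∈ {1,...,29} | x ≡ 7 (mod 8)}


Checking each candidate:
Condition: x in {1,...,29} with x ≡ 7 (mod 8)
Result = {7, 15, 23}

{7, 15, 23}


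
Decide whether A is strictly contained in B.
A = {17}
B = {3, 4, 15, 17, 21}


A ⊂ B requires: A ⊆ B AND A ≠ B.
A ⊆ B? Yes
A = B? No
A ⊂ B: Yes (A is a proper subset of B)

Yes, A ⊂ B


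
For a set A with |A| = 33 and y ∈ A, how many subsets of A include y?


Subsets of A containing y correspond to subsets of A \ {y}, which has 32 elements.
Count = 2^(n-1) = 2^32
= 4294967296

Number of subsets containing y = 4294967296


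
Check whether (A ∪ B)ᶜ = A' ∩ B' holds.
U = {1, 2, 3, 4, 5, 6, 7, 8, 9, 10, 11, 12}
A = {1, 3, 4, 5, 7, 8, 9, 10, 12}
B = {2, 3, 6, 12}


LHS: A ∪ B = {1, 2, 3, 4, 5, 6, 7, 8, 9, 10, 12}
(A ∪ B)' = U \ (A ∪ B) = {11}
A' = {2, 6, 11}, B' = {1, 4, 5, 7, 8, 9, 10, 11}
Claimed RHS: A' ∩ B' = {11}
Identity is VALID: LHS = RHS = {11} ✓

Identity is valid. (A ∪ B)' = A' ∩ B' = {11}


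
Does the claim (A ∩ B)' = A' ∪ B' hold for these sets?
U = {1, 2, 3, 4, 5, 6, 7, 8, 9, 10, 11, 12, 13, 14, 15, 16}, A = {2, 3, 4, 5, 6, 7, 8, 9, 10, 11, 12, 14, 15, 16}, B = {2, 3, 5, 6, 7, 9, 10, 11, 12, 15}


LHS: A ∩ B = {2, 3, 5, 6, 7, 9, 10, 11, 12, 15}
(A ∩ B)' = U \ (A ∩ B) = {1, 4, 8, 13, 14, 16}
A' = {1, 13}, B' = {1, 4, 8, 13, 14, 16}
Claimed RHS: A' ∪ B' = {1, 4, 8, 13, 14, 16}
Identity is VALID: LHS = RHS = {1, 4, 8, 13, 14, 16} ✓

Identity is valid. (A ∩ B)' = A' ∪ B' = {1, 4, 8, 13, 14, 16}


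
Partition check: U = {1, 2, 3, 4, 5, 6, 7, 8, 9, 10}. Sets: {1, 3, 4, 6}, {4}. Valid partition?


A partition requires: (1) non-empty parts, (2) pairwise disjoint, (3) union = U
Parts: {1, 3, 4, 6}, {4}
Union of parts: {1, 3, 4, 6}
U = {1, 2, 3, 4, 5, 6, 7, 8, 9, 10}
All non-empty? True
Pairwise disjoint? False
Covers U? False

No, not a valid partition


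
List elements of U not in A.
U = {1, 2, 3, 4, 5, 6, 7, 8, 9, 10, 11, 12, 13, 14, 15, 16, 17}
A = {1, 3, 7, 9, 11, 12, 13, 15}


Aᶜ = U \ A = elements in U but not in A
U = {1, 2, 3, 4, 5, 6, 7, 8, 9, 10, 11, 12, 13, 14, 15, 16, 17}
A = {1, 3, 7, 9, 11, 12, 13, 15}
Aᶜ = {2, 4, 5, 6, 8, 10, 14, 16, 17}

Aᶜ = {2, 4, 5, 6, 8, 10, 14, 16, 17}


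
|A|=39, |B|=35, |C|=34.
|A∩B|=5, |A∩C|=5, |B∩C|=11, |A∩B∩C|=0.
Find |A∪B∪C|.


|A∪B∪C| = |A|+|B|+|C| - |A∩B|-|A∩C|-|B∩C| + |A∩B∩C|
= 39+35+34 - 5-5-11 + 0
= 108 - 21 + 0
= 87

|A ∪ B ∪ C| = 87


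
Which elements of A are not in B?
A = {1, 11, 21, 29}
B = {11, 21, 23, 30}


A \ B = elements in A but not in B
A = {1, 11, 21, 29}
B = {11, 21, 23, 30}
Remove from A any elements in B
A \ B = {1, 29}

A \ B = {1, 29}


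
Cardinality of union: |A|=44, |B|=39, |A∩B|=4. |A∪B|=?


|A ∪ B| = |A| + |B| - |A ∩ B|
= 44 + 39 - 4
= 79

|A ∪ B| = 79


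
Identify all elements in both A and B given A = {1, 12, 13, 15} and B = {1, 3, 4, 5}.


A = {1, 12, 13, 15}
B = {1, 3, 4, 5}
Region: in both A and B
Elements: {1}

Elements in both A and B: {1}


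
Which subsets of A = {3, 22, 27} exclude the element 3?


A subset of A that omits 3 is a subset of A \ {3}, so there are 2^(n-1) = 2^2 = 4 of them.
Subsets excluding 3: ∅, {22}, {27}, {22, 27}

Subsets excluding 3 (4 total): ∅, {22}, {27}, {22, 27}


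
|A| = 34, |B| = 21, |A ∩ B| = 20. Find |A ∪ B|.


|A ∪ B| = |A| + |B| - |A ∩ B|
= 34 + 21 - 20
= 35

|A ∪ B| = 35


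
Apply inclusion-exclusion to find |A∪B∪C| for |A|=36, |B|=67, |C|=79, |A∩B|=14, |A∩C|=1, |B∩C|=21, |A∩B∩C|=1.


|A∪B∪C| = |A|+|B|+|C| - |A∩B|-|A∩C|-|B∩C| + |A∩B∩C|
= 36+67+79 - 14-1-21 + 1
= 182 - 36 + 1
= 147

|A ∪ B ∪ C| = 147


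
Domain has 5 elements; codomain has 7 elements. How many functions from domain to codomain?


Each of |A| = 5 inputs maps to any of |B| = 7 outputs.
# functions = |B|^|A| = 7^5
= 16807

Number of functions = 16807


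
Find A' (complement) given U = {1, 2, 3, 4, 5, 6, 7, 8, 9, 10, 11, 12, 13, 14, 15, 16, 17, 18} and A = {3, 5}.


Aᶜ = U \ A = elements in U but not in A
U = {1, 2, 3, 4, 5, 6, 7, 8, 9, 10, 11, 12, 13, 14, 15, 16, 17, 18}
A = {3, 5}
Aᶜ = {1, 2, 4, 6, 7, 8, 9, 10, 11, 12, 13, 14, 15, 16, 17, 18}

Aᶜ = {1, 2, 4, 6, 7, 8, 9, 10, 11, 12, 13, 14, 15, 16, 17, 18}


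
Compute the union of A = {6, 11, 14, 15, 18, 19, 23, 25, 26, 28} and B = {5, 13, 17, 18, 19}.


A ∪ B = all elements in A or B (or both)
A = {6, 11, 14, 15, 18, 19, 23, 25, 26, 28}
B = {5, 13, 17, 18, 19}
A ∪ B = {5, 6, 11, 13, 14, 15, 17, 18, 19, 23, 25, 26, 28}

A ∪ B = {5, 6, 11, 13, 14, 15, 17, 18, 19, 23, 25, 26, 28}


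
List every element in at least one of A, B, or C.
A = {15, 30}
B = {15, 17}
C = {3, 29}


A ∪ B = {15, 17, 30}
(A ∪ B) ∪ C = {3, 15, 17, 29, 30}

A ∪ B ∪ C = {3, 15, 17, 29, 30}


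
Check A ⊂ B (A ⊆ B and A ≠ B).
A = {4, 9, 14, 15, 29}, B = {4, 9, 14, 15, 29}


A ⊂ B requires: A ⊆ B AND A ≠ B.
A ⊆ B? Yes
A = B? Yes
A = B, so A is not a PROPER subset.

No, A is not a proper subset of B


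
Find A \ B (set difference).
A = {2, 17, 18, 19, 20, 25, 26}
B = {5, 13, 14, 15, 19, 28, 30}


A \ B = elements in A but not in B
A = {2, 17, 18, 19, 20, 25, 26}
B = {5, 13, 14, 15, 19, 28, 30}
Remove from A any elements in B
A \ B = {2, 17, 18, 20, 25, 26}

A \ B = {2, 17, 18, 20, 25, 26}


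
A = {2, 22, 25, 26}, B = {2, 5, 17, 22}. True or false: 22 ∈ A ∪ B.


A = {2, 22, 25, 26}, B = {2, 5, 17, 22}
A ∪ B = all elements in A or B
A ∪ B = {2, 5, 17, 22, 25, 26}
Checking if 22 ∈ A ∪ B
22 is in A ∪ B → True

22 ∈ A ∪ B


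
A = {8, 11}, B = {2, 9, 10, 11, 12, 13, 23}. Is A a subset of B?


A ⊆ B means every element of A is in B.
Elements in A not in B: {8}
So A ⊄ B.

No, A ⊄ B


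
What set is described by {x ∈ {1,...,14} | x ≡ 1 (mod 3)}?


Checking each candidate:
Condition: x in {1,...,14} with x ≡ 1 (mod 3)
Result = {1, 4, 7, 10, 13}

{1, 4, 7, 10, 13}


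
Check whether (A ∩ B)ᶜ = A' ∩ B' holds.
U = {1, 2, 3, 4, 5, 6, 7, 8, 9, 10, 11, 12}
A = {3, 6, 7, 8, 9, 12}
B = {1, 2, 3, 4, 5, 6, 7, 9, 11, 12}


LHS: A ∩ B = {3, 6, 7, 9, 12}
(A ∩ B)' = U \ (A ∩ B) = {1, 2, 4, 5, 8, 10, 11}
A' = {1, 2, 4, 5, 10, 11}, B' = {8, 10}
Claimed RHS: A' ∩ B' = {10}
Identity is INVALID: LHS = {1, 2, 4, 5, 8, 10, 11} but the RHS claimed here equals {10}. The correct form is (A ∩ B)' = A' ∪ B'.

Identity is invalid: (A ∩ B)' = {1, 2, 4, 5, 8, 10, 11} but A' ∩ B' = {10}. The correct De Morgan law is (A ∩ B)' = A' ∪ B'.


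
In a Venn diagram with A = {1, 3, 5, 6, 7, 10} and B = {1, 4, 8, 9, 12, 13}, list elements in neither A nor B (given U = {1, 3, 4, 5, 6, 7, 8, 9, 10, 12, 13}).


A = {1, 3, 5, 6, 7, 10}
B = {1, 4, 8, 9, 12, 13}
Region: in neither A nor B (given U = {1, 3, 4, 5, 6, 7, 8, 9, 10, 12, 13})
Elements: ∅

Elements in neither A nor B (given U = {1, 3, 4, 5, 6, 7, 8, 9, 10, 12, 13}): ∅


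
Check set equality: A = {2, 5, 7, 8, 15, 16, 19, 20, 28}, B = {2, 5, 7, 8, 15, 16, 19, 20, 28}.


Two sets are equal iff they have exactly the same elements.
A = {2, 5, 7, 8, 15, 16, 19, 20, 28}
B = {2, 5, 7, 8, 15, 16, 19, 20, 28}
Same elements → A = B

Yes, A = B


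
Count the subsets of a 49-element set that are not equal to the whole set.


Total subsets = 2^n = 2^49 = 562949953421312
Proper subsets exclude the set itself: 2^n - 1
= 562949953421312 - 1
= 562949953421311

Number of proper subsets = 562949953421311


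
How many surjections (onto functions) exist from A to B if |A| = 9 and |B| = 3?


n = |A| = 9, k = |B| = 3. Surjections via inclusion-exclusion:
S(n,k) = Σ(-1)^i × C(k,i) × (k-i)^n, i=0 to k
i=0: (-1)^0×C(3,0)×3^9 = 19683
i=1: (-1)^1×C(3,1)×2^9 = -1536
i=2: (-1)^2×C(3,2)×1^9 = 3
i=3: (-1)^3×C(3,3)×0^9 = 0
Total = 18150

Number of surjections = 18150
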